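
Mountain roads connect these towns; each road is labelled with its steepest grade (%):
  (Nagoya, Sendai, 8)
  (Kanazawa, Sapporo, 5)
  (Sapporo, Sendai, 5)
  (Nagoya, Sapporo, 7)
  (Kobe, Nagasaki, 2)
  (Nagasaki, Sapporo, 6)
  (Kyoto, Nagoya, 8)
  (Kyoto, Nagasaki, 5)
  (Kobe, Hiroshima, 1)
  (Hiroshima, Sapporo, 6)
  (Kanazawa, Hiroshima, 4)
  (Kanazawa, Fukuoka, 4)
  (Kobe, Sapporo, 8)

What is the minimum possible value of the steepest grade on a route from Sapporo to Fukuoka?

Paths from Sapporo to Fukuoka:
Sapporo - Kobe - Hiroshima - Kanazawa - Fukuoka: max(8, 1, 4, 4) = 8
Sapporo - Nagasaki - Kobe - Hiroshima - Kanazawa - Fukuoka: max(6, 2, 1, 4, 4) = 6
Sapporo - Nagoya - Kyoto - Nagasaki - Kobe - Hiroshima - Kanazawa - Fukuoka: max(7, 8, 5, 2, 1, 4, 4) = 8
Sapporo - Kanazawa - Fukuoka: max(5, 4) = 5
Sapporo - Hiroshima - Kanazawa - Fukuoka: max(6, 4, 4) = 6
Sapporo - Sendai - Nagoya - Kyoto - Nagasaki - Kobe - Hiroshima - Kanazawa - Fukuoka: max(5, 8, 8, 5, 2, 1, 4, 4) = 8
Smallest bottleneck: 5%.

5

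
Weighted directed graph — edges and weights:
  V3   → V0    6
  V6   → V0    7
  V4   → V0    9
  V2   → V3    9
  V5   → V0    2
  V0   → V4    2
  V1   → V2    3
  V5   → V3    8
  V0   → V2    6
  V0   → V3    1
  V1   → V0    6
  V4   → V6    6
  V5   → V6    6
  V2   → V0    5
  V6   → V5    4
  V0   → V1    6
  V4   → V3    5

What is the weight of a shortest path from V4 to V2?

15

Some routes from V4 to V2:
V4-V6-V5-V0-V2: 6 + 4 + 2 + 6 = 18
V4-V3-V0-V2: 5 + 6 + 6 = 17
V4-V0-V2: 9 + 6 = 15
Shortest: 15.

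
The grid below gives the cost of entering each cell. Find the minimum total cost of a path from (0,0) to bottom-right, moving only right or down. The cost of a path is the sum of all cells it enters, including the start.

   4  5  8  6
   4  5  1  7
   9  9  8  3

Best path: (0,0) -> (1,0) -> (1,1) -> (1,2) -> (1,3) -> (2,3)
Cost: 4 + 4 + 5 + 1 + 7 + 3 = 24
(Top row then right column would cost 33.)

24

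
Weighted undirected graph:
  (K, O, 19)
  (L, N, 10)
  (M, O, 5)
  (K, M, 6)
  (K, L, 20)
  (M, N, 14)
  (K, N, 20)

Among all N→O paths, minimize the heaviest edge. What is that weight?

14

Comparing a few candidate routes:
N - M - O: max(14, 5) = 14
N - L - K - M - O: max(10, 20, 6, 5) = 20
N - L - K - O: max(10, 20, 19) = 20
N - M - K - O: max(14, 6, 19) = 19
Smallest bottleneck: 14.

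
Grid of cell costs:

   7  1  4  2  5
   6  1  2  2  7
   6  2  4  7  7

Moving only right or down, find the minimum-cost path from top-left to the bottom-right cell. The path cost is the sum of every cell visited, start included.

27

Take r0c0→r0c1→r1c1→r1c2→r1c3→r1c4→r2c4 for a total of 7 + 1 + 1 + 2 + 2 + 7 + 7 = 27.
For comparison, the top-then-right route costs 33.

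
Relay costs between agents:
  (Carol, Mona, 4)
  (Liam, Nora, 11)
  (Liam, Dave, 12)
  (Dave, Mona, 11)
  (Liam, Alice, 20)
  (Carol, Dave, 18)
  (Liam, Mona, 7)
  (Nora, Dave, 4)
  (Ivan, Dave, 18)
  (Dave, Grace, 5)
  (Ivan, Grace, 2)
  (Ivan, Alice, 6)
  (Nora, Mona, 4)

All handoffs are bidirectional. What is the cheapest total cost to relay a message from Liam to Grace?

17

A few of the Liam→Grace routes:
Liam → Mona → Nora → Dave → Grace: 7 + 4 + 4 + 5 = 20
Liam → Nora → Dave → Grace: 11 + 4 + 5 = 20
Liam → Dave → Grace: 12 + 5 = 17
Liam → Alice → Ivan → Grace: 20 + 6 + 2 = 28
Liam → Mona → Dave → Grace: 7 + 11 + 5 = 23
Best route has total 17.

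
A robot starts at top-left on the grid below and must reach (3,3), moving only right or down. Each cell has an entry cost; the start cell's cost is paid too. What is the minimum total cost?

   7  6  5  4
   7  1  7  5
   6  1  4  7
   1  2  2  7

One optimal route is r0c0 r0c1 r1c1 r2c1 r3c1 r3c2 r3c3.
Its cost is 7 + 6 + 1 + 1 + 2 + 2 + 7 = 26.

26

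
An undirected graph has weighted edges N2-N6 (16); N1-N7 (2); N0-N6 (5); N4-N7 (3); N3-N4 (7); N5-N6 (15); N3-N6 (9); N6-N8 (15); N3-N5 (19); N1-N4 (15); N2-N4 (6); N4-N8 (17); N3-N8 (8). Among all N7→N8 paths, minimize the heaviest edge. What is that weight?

Checking several routes:
N7 - N4 - N3 - N6 - N8: max(3, 7, 9, 15) = 15
N7 - N1 - N4 - N3 - N6 - N8: max(2, 15, 7, 9, 15) = 15
N7 - N1 - N4 - N3 - N8: max(2, 15, 7, 8) = 15
N7 - N4 - N3 - N8: max(3, 7, 8) = 8
The minimum achievable maximum is 8.

8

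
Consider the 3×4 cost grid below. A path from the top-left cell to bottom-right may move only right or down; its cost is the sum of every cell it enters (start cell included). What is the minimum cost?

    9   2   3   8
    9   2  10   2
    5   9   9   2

Take (0,0)→(0,1)→(0,2)→(0,3)→(1,3)→(2,3) for a total of 9 + 2 + 3 + 8 + 2 + 2 = 26.

26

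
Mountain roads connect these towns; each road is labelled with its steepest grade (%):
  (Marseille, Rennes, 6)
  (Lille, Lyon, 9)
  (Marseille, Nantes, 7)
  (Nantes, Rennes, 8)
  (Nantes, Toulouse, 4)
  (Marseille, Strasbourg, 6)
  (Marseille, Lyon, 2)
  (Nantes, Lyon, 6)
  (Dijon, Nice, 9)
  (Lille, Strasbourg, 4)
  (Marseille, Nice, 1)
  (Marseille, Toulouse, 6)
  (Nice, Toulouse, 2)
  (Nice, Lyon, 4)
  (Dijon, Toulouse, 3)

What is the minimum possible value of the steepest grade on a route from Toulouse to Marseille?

2

Comparing a few candidate routes:
Toulouse-Nice-Marseille: max(2, 1) = 2
Toulouse-Nice-Lyon-Marseille: max(2, 4, 2) = 4
Toulouse-Nantes-Lyon-Nice-Marseille: max(4, 6, 4, 1) = 6
Toulouse-Nice-Lyon-Nantes-Marseille: max(2, 4, 6, 7) = 7
Toulouse-Marseille: max(6) = 6
Toulouse-Nantes-Lyon-Marseille: max(4, 6, 2) = 6
The minimum achievable maximum is 2%.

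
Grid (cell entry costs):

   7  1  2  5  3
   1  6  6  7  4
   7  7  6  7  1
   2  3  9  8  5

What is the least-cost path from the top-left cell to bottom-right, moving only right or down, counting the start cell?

28

Path r0c0 -> r0c1 -> r0c2 -> r0c3 -> r0c4 -> r1c4 -> r2c4 -> r3c4: 7 + 1 + 2 + 5 + 3 + 4 + 1 + 5 = 28.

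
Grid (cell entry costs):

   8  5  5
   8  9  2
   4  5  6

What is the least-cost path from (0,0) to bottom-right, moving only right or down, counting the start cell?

Best path: r0c0 r0c1 r0c2 r1c2 r2c2
Cost: 8 + 5 + 5 + 2 + 6 = 26

26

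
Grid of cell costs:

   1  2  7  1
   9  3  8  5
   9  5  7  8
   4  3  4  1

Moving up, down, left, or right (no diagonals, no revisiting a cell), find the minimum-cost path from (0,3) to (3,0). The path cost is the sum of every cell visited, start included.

25

One optimal route is (0,3)→(0,2)→(0,1)→(1,1)→(2,1)→(3,1)→(3,0).
Its cost is 1 + 7 + 2 + 3 + 5 + 3 + 4 = 25.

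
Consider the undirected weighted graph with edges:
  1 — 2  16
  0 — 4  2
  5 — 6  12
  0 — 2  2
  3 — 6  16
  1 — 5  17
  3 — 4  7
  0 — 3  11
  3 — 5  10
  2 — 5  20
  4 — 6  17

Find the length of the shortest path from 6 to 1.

29

Some routes from 6 to 1:
6 - 5 - 1: 12 + 17 = 29
6 - 4 - 0 - 2 - 1: 17 + 2 + 2 + 16 = 37
6 - 3 - 4 - 0 - 2 - 1: 16 + 7 + 2 + 2 + 16 = 43
Best route has total 29.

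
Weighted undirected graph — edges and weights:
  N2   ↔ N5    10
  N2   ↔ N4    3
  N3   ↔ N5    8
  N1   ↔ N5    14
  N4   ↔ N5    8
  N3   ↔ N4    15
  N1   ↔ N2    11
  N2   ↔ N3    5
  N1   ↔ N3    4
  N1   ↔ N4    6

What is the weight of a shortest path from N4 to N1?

Some routes from N4 to N1:
N4 -> N2 -> N3 -> N1: 3 + 5 + 4 = 12
N4 -> N2 -> N1: 3 + 11 = 14
N4 -> N1: 6
N4 -> N3 -> N1: 15 + 4 = 19
The minimum is 6.

6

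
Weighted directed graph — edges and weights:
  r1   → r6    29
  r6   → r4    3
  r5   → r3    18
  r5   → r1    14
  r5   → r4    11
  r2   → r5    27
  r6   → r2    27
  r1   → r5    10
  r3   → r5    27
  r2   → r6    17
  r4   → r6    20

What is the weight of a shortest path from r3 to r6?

58

Candidate routes:
r3 -> r5 -> r1 -> r6: 27 + 14 + 29 = 70
r3 -> r5 -> r4 -> r6: 27 + 11 + 20 = 58
Best route has total 58.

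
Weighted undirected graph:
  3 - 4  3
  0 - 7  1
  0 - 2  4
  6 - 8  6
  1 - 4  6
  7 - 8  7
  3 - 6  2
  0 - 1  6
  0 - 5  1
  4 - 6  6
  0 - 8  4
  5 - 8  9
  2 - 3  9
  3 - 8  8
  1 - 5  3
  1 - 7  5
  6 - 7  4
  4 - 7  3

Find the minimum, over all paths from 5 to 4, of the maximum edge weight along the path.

3

A few of the 5→4 routes:
5-1-7-6-3-4: max(3, 5, 4, 2, 3) = 5
5-1-7-4: max(3, 5, 3) = 5
5-0-7-4: max(1, 1, 3) = 3
5-0-7-6-3-4: max(1, 1, 4, 2, 3) = 4
The minimum achievable maximum is 3.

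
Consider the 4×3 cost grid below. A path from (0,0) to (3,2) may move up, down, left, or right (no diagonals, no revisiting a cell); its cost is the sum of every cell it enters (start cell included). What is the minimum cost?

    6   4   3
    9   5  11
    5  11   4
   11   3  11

One optimal route is r0c0 → r0c1 → r0c2 → r1c2 → r2c2 → r3c2.
Its cost is 6 + 4 + 3 + 11 + 4 + 11 = 39.

39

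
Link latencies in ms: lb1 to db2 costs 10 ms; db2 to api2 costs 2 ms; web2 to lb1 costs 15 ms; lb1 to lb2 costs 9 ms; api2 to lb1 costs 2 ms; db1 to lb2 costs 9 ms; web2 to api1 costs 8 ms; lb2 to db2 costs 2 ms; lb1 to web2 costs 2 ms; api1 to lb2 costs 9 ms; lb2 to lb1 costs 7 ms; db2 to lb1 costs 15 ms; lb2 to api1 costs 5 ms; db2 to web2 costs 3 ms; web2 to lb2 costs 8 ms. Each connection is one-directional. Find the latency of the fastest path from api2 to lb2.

11

Candidate routes:
api2 → lb1 → web2 → lb2: 2 + 2 + 8 = 12
api2 → lb1 → db2 → web2 → lb2: 2 + 10 + 3 + 8 = 23
api2 → lb1 → db2 → web2 → api1 → lb2: 2 + 10 + 3 + 8 + 9 = 32
api2 → lb1 → lb2: 2 + 9 = 11
api2 → lb1 → web2 → api1 → lb2: 2 + 2 + 8 + 9 = 21
Best route has total 11 ms.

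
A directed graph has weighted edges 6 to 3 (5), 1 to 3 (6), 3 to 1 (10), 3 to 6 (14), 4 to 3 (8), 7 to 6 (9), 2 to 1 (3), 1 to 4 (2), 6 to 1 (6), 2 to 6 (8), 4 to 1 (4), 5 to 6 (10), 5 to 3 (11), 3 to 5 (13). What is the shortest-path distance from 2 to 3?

Paths from 2 to 3:
2 -> 1 -> 4 -> 3: 3 + 2 + 8 = 13
2 -> 6 -> 1 -> 3: 8 + 6 + 6 = 20
2 -> 1 -> 3: 3 + 6 = 9
2 -> 6 -> 3: 8 + 5 = 13
2 -> 6 -> 1 -> 4 -> 3: 8 + 6 + 2 + 8 = 24
Shortest: 9.

9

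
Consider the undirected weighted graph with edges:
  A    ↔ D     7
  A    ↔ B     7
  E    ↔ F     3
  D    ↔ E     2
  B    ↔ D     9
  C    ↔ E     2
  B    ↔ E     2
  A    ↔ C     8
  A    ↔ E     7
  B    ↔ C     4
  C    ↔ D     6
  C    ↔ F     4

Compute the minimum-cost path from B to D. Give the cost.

Checking several routes:
B→D: 9
B→E→D: 2 + 2 = 4
B→C→E→D: 4 + 2 + 2 = 8
Best route has total 4.

4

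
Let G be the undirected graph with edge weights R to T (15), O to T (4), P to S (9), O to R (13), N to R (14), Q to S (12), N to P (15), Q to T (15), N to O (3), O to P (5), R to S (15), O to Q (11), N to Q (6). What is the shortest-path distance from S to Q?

12

Checking several routes:
S -> Q: 12
S -> P -> O -> Q: 9 + 5 + 11 = 25
S -> P -> O -> N -> Q: 9 + 5 + 3 + 6 = 23
Shortest: 12.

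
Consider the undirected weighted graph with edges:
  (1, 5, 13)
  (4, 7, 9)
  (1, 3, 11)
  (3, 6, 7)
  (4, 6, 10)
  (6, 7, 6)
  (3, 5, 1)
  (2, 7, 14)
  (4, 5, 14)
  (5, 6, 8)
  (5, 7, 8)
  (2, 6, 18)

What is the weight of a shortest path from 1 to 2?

34

Some routes from 1 to 2:
1 → 3 → 5 → 6 → 2: 11 + 1 + 8 + 18 = 38
1 → 3 → 6 → 7 → 2: 11 + 7 + 6 + 14 = 38
1 → 3 → 5 → 7 → 2: 11 + 1 + 8 + 14 = 34
1 → 3 → 6 → 2: 11 + 7 + 18 = 36
1 → 5 → 7 → 2: 13 + 8 + 14 = 35
The minimum is 34.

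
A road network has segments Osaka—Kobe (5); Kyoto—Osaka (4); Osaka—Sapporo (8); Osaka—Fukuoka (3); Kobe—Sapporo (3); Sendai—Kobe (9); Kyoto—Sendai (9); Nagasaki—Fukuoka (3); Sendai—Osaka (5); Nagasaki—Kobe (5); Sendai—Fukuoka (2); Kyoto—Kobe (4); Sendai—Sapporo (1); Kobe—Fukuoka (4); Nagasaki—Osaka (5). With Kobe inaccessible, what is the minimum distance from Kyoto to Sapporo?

10

Comparing a few candidate routes:
Kyoto→Osaka→Sendai→Sapporo: 4 + 5 + 1 = 10
Kyoto→Osaka→Fukuoka→Sendai→Sapporo: 4 + 3 + 2 + 1 = 10
Kyoto→Osaka→Sapporo: 4 + 8 = 12
Kyoto→Sendai→Sapporo: 9 + 1 = 10
Best route has total 10 mi.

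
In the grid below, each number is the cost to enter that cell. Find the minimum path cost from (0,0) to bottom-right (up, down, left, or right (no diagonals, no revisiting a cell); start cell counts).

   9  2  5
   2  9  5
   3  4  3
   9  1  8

27

Take [0,0] -> [1,0] -> [2,0] -> [2,1] -> [3,1] -> [3,2] for a total of 9 + 2 + 3 + 4 + 1 + 8 = 27.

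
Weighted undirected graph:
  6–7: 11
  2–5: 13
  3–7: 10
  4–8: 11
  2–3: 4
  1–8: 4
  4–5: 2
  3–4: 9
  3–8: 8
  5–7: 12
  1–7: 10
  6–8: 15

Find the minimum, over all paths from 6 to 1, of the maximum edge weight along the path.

A few of the 6→1 routes:
6-7-1: max(11, 10) = 11
6-7-3-8-1: max(11, 10, 8, 4) = 11
6-7-3-4-8-1: max(11, 10, 9, 11, 4) = 11
Best route has worst link 11.

11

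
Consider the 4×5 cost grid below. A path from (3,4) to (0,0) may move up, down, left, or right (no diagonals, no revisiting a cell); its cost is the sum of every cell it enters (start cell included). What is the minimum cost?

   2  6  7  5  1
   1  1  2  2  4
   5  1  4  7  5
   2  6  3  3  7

One optimal route is r3c4 r3c3 r3c2 r2c2 r2c1 r1c1 r1c0 r0c0.
Its cost is 7 + 3 + 3 + 4 + 1 + 1 + 1 + 2 = 22.

22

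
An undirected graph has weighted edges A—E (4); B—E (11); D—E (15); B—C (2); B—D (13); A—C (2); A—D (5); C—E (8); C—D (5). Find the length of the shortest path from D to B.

7

Comparing a few candidate routes:
D-A-E-C-B: 5 + 4 + 8 + 2 = 19
D-A-E-B: 5 + 4 + 11 = 20
D-C-A-E-B: 5 + 2 + 4 + 11 = 22
D-C-B: 5 + 2 = 7
D-A-C-B: 5 + 2 + 2 = 9
D-B: 13
Shortest: 7.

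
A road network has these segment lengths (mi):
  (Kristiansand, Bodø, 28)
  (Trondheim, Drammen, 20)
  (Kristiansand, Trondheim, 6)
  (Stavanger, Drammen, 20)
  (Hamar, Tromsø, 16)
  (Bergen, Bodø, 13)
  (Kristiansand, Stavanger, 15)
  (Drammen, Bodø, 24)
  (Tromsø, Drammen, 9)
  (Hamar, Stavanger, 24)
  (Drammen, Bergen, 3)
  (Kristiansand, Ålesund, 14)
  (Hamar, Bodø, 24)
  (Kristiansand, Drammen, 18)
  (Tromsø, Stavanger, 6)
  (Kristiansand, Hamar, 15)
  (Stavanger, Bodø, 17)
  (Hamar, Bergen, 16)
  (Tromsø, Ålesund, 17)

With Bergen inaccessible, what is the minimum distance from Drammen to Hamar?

25

A few of the Drammen→Hamar routes:
Drammen -> Tromsø -> Hamar: 9 + 16 = 25
Drammen -> Stavanger -> Tromsø -> Hamar: 20 + 6 + 16 = 42
Drammen -> Kristiansand -> Hamar: 18 + 15 = 33
Drammen -> Stavanger -> Hamar: 20 + 24 = 44
Drammen -> Tromsø -> Stavanger -> Hamar: 9 + 6 + 24 = 39
Drammen -> Trondheim -> Kristiansand -> Hamar: 20 + 6 + 15 = 41
The minimum is 25 mi.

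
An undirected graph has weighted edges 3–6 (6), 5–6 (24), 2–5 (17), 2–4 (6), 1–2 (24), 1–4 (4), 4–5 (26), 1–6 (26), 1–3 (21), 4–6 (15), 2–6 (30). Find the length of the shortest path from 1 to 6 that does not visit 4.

26

Comparing a few candidate routes:
1-2-6: 24 + 30 = 54
1-3-6: 21 + 6 = 27
1-6: 26
Best route has total 26.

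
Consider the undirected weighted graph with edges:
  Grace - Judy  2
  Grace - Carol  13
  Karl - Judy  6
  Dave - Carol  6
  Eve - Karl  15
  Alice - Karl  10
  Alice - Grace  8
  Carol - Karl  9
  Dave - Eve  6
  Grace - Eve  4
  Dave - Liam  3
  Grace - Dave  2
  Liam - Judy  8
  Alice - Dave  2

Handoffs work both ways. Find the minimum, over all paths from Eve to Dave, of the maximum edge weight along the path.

Some routes from Eve to Dave:
Eve→Grace→Dave: max(4, 2) = 4
Eve→Grace→Judy→Liam→Dave: max(4, 2, 8, 3) = 8
Eve→Grace→Alice→Karl→Carol→Dave: max(4, 8, 10, 9, 6) = 10
Eve→Dave: max(6) = 6
Eve→Grace→Judy→Karl→Carol→Dave: max(4, 2, 6, 9, 6) = 9
Eve→Grace→Alice→Dave: max(4, 8, 2) = 8
Best route has worst link 4.

4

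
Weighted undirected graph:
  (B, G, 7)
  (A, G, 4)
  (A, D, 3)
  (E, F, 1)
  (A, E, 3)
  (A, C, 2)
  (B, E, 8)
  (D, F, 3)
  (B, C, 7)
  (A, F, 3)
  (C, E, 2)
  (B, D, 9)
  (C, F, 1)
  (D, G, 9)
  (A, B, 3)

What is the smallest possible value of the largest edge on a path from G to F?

Checking several routes:
G - A - D - F: max(4, 3, 3) = 4
G - A - C - E - F: max(4, 2, 2, 1) = 4
G - A - E - C - F: max(4, 3, 2, 1) = 4
G - A - E - F: max(4, 3, 1) = 4
G - A - C - F: max(4, 2, 1) = 4
G - A - F: max(4, 3) = 4
Smallest bottleneck: 4.

4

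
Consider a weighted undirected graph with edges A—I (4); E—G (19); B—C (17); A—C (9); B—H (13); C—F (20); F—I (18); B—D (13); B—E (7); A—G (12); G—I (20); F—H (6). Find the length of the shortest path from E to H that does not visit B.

59

Routes from E to H avoiding B:
E → G → A → I → F → H: 19 + 12 + 4 + 18 + 6 = 59
E → G → A → C → F → H: 19 + 12 + 9 + 20 + 6 = 66
E → G → I → F → H: 19 + 20 + 18 + 6 = 63
E → G → I → A → C → F → H: 19 + 20 + 4 + 9 + 20 + 6 = 78
Shortest: 59.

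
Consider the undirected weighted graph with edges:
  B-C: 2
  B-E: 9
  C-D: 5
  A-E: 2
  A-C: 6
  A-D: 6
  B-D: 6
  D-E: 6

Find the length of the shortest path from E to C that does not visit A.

11

Routes from E to C avoiding A:
E - D - C: 6 + 5 = 11
E - B - C: 9 + 2 = 11
E - D - B - C: 6 + 6 + 2 = 14
E - B - D - C: 9 + 6 + 5 = 20
The minimum is 11.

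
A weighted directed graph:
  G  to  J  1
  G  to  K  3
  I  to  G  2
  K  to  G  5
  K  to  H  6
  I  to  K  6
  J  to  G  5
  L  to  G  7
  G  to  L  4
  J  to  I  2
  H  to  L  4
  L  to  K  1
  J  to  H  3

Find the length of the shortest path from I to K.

Routes from I to K:
I-G-L-K: 2 + 4 + 1 = 7
I-G-J-H-L-K: 2 + 1 + 3 + 4 + 1 = 11
I-G-K: 2 + 3 = 5
I-K: 6
Best route has total 5.

5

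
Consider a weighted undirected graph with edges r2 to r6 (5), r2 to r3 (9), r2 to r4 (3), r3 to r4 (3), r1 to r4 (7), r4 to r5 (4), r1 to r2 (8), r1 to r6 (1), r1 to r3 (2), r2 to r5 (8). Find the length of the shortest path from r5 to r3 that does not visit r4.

Paths from r5 to r3 avoiding r4:
r5 -> r2 -> r6 -> r1 -> r3: 8 + 5 + 1 + 2 = 16
r5 -> r2 -> r3: 8 + 9 = 17
r5 -> r2 -> r1 -> r3: 8 + 8 + 2 = 18
Shortest: 16.

16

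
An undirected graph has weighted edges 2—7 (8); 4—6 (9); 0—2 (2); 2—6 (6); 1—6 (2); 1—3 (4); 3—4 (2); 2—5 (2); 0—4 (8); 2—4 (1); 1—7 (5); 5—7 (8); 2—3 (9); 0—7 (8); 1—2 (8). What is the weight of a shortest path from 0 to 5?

4

A few of the 0→5 routes:
0→7→5: 8 + 8 = 16
0→4→2→5: 8 + 1 + 2 = 11
0→2→7→5: 2 + 8 + 8 = 18
0→2→5: 2 + 2 = 4
Best route has total 4.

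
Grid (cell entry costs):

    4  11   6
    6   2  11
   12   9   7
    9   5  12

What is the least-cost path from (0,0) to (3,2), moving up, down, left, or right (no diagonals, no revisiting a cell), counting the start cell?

Cheapest: r0c0 r1c0 r1c1 r2c1 r3c1 r3c2
  4 + 6 + 2 + 9 + 5 + 12 = 38

38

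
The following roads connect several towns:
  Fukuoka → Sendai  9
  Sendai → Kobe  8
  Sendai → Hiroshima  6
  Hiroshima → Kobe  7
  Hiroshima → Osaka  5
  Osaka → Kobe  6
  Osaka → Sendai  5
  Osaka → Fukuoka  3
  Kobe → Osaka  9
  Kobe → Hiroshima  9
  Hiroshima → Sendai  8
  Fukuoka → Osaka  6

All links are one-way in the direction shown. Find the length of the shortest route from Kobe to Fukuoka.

12

Paths from Kobe to Fukuoka:
Kobe → Hiroshima → Osaka → Fukuoka: 9 + 5 + 3 = 17
Kobe → Osaka → Fukuoka: 9 + 3 = 12
The minimum is 12.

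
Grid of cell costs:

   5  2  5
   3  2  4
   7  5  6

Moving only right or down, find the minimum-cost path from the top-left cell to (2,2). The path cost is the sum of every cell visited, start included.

19

Best path: [0,0]→[0,1]→[1,1]→[1,2]→[2,2]
Cost: 5 + 2 + 2 + 4 + 6 = 19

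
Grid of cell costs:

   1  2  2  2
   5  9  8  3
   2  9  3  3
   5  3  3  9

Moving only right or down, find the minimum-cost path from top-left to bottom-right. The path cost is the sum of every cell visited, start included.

Path (0,0)→(0,1)→(0,2)→(0,3)→(1,3)→(2,3)→(3,3): 1 + 2 + 2 + 2 + 3 + 3 + 9 = 22.

22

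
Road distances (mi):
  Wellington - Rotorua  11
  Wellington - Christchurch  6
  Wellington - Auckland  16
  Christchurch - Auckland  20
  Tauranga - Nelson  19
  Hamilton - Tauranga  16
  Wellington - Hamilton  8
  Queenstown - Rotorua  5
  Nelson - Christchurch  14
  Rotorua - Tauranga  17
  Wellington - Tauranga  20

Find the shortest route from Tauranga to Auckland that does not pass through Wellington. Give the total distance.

Candidate routes:
Tauranga -> Nelson -> Christchurch -> Auckland: 19 + 14 + 20 = 53
Best route has total 53 mi.

53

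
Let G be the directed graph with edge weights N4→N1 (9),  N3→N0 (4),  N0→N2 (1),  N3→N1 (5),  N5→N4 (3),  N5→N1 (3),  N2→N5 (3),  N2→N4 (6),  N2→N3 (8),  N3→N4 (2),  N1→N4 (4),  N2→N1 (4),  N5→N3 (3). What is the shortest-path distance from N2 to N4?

6

Checking several routes:
N2→N4: 6
N2→N1→N4: 4 + 4 = 8
N2→N3→N4: 8 + 2 = 10
N2→N5→N4: 3 + 3 = 6
N2→N5→N1→N4: 3 + 3 + 4 = 10
N2→N5→N3→N4: 3 + 3 + 2 = 8
Best route has total 6.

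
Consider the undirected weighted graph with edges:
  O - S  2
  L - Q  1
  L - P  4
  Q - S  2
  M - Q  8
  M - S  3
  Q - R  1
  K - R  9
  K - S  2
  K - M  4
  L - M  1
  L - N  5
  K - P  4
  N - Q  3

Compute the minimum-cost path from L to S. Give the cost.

3

Comparing a few candidate routes:
L-P-K-S: 4 + 4 + 2 = 10
L-M-S: 1 + 3 = 4
L-M-K-S: 1 + 4 + 2 = 7
L-Q-S: 1 + 2 = 3
L-N-Q-S: 5 + 3 + 2 = 10
Best route has total 3.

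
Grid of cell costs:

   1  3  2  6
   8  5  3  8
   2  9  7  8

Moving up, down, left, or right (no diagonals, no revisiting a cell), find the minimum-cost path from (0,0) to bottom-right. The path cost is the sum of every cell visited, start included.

Take [0,0] → [0,1] → [0,2] → [1,2] → [2,2] → [2,3] for a total of 1 + 3 + 2 + 3 + 7 + 8 = 24.

24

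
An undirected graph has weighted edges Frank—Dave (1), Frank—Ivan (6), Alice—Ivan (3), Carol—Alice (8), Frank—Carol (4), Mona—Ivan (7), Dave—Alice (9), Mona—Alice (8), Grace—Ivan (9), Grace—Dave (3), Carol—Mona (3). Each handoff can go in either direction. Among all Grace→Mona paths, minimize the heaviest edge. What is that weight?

4

A few of the Grace→Mona routes:
Grace -> Dave -> Frank -> Carol -> Mona: max(3, 1, 4, 3) = 4
Grace -> Dave -> Frank -> Ivan -> Mona: max(3, 1, 6, 7) = 7
Grace -> Dave -> Frank -> Ivan -> Alice -> Carol -> Mona: max(3, 1, 6, 3, 8, 3) = 8
Grace -> Dave -> Frank -> Carol -> Alice -> Mona: max(3, 1, 4, 8, 8) = 8
Grace -> Dave -> Frank -> Carol -> Alice -> Ivan -> Mona: max(3, 1, 4, 8, 3, 7) = 8
Smallest bottleneck: 4.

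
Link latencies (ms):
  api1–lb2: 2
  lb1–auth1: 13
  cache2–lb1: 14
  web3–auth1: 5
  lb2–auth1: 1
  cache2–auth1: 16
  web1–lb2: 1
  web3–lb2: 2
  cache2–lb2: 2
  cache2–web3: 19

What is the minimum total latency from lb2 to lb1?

14

A few of the lb2→lb1 routes:
lb2 -> web3 -> auth1 -> lb1: 2 + 5 + 13 = 20
lb2 -> cache2 -> lb1: 2 + 14 = 16
lb2 -> auth1 -> lb1: 1 + 13 = 14
lb2 -> cache2 -> auth1 -> lb1: 2 + 16 + 13 = 31
Best route has total 14 ms.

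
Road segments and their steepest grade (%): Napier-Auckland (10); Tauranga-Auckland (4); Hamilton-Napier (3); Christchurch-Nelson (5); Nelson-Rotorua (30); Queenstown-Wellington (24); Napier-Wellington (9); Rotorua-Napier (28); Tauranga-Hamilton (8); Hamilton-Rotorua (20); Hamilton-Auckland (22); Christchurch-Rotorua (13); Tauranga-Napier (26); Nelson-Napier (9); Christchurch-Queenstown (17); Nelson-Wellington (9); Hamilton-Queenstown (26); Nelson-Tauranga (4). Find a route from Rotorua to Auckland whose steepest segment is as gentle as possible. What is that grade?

13

Checking several routes:
Rotorua-Christchurch-Nelson-Tauranga-Hamilton-Napier-Auckland: max(13, 5, 4, 8, 3, 10) = 13
Rotorua-Christchurch-Nelson-Tauranga-Auckland: max(13, 5, 4, 4) = 13
Rotorua-Christchurch-Nelson-Wellington-Napier-Auckland: max(13, 5, 9, 9, 10) = 13
Rotorua-Christchurch-Nelson-Wellington-Napier-Hamilton-Tauranga-Auckland: max(13, 5, 9, 9, 3, 8, 4) = 13
Best route has worst link 13%.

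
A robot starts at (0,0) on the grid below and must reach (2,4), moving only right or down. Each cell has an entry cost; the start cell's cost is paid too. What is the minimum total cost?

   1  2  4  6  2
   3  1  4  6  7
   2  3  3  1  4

Take [0,0] → [0,1] → [1,1] → [2,1] → [2,2] → [2,3] → [2,4] for a total of 1 + 2 + 1 + 3 + 3 + 1 + 4 = 15.
(Top row then right column would cost 26.)

15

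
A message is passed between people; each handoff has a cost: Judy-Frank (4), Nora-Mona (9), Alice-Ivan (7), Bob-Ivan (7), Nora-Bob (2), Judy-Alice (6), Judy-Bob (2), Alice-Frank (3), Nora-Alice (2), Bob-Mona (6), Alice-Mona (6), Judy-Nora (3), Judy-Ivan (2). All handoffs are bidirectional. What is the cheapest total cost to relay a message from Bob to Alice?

Checking several routes:
Bob → Judy → Nora → Alice: 2 + 3 + 2 = 7
Bob → Judy → Alice: 2 + 6 = 8
Bob → Nora → Alice: 2 + 2 = 4
Best route has total 4.

4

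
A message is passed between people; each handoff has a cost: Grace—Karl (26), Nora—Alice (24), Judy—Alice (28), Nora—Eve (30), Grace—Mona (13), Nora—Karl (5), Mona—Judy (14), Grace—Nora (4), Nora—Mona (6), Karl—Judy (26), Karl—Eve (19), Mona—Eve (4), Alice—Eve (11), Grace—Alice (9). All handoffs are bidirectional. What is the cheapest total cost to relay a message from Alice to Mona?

15

A few of the Alice→Mona routes:
Alice - Grace - Mona: 9 + 13 = 22
Alice - Eve - Mona: 11 + 4 = 15
Alice - Nora - Mona: 24 + 6 = 30
Alice - Grace - Nora - Mona: 9 + 4 + 6 = 19
The minimum is 15.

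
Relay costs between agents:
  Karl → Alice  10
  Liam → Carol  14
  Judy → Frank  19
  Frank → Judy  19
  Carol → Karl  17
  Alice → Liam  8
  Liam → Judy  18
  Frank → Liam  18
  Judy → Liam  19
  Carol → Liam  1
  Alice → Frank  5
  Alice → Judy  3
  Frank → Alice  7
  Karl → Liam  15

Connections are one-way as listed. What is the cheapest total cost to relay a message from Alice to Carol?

Routes from Alice to Carol:
Alice-Judy-Liam-Carol: 3 + 19 + 14 = 36
Alice-Liam-Carol: 8 + 14 = 22
Alice-Judy-Frank-Liam-Carol: 3 + 19 + 18 + 14 = 54
Alice-Frank-Judy-Liam-Carol: 5 + 19 + 19 + 14 = 57
Alice-Frank-Liam-Carol: 5 + 18 + 14 = 37
Best route has total 22.

22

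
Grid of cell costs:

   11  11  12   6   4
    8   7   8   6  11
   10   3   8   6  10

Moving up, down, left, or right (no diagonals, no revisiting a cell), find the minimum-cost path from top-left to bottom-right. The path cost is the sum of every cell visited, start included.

53

Take r0c0 → r1c0 → r1c1 → r2c1 → r2c2 → r2c3 → r2c4 for a total of 11 + 8 + 7 + 3 + 8 + 6 + 10 = 53.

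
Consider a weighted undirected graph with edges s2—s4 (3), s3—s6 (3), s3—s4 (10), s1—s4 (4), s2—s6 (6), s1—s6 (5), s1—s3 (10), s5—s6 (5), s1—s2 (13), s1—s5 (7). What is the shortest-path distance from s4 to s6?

9

Checking several routes:
s4-s1-s5-s6: 4 + 7 + 5 = 16
s4-s3-s6: 10 + 3 = 13
s4-s1-s6: 4 + 5 = 9
s4-s2-s6: 3 + 6 = 9
Best route has total 9.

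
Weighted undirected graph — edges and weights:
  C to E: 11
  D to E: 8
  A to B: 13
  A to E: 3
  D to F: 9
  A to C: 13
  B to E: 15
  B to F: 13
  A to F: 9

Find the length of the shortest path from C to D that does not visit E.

Routes from C to D avoiding E:
C-A-B-F-D: 13 + 13 + 13 + 9 = 48
C-A-F-D: 13 + 9 + 9 = 31
The minimum is 31.

31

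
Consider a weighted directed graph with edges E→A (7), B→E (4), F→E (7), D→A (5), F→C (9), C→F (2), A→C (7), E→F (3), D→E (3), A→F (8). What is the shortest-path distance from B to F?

Paths from B to F:
B → E → A → F: 4 + 7 + 8 = 19
B → E → A → C → F: 4 + 7 + 7 + 2 = 20
B → E → F: 4 + 3 = 7
Best route has total 7.

7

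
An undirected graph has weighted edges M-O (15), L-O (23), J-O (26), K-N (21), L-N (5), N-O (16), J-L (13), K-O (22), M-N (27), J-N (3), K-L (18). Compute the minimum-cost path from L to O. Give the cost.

21

Some routes from L to O:
L -> N -> J -> O: 5 + 3 + 26 = 34
L -> O: 23
L -> N -> O: 5 + 16 = 21
L -> J -> N -> O: 13 + 3 + 16 = 32
Shortest: 21.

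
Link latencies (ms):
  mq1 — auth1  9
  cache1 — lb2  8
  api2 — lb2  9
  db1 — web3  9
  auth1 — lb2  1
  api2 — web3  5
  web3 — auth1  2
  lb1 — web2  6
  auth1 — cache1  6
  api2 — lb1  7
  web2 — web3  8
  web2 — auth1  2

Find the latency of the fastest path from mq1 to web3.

Some routes from mq1 to web3:
mq1 - auth1 - web2 - lb1 - api2 - web3: 9 + 2 + 6 + 7 + 5 = 29
mq1 - auth1 - lb2 - api2 - web3: 9 + 1 + 9 + 5 = 24
mq1 - auth1 - web3: 9 + 2 = 11
mq1 - auth1 - web2 - web3: 9 + 2 + 8 = 19
Best route has total 11 ms.

11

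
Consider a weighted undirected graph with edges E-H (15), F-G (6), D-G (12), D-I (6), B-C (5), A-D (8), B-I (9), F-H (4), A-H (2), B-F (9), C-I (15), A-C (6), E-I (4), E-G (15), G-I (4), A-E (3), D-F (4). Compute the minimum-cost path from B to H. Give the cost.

Comparing a few candidate routes:
B → F → H: 9 + 4 = 13
B → C → A → H: 5 + 6 + 2 = 13
B → I → E → A → H: 9 + 4 + 3 + 2 = 18
B → F → D → A → H: 9 + 4 + 8 + 2 = 23
The minimum is 13.

13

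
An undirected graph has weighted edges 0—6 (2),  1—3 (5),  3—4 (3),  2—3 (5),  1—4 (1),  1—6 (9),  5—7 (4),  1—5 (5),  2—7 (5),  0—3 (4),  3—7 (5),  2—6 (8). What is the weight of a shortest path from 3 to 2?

A few of the 3→2 routes:
3→4→1→5→7→2: 3 + 1 + 5 + 4 + 5 = 18
3→0→6→2: 4 + 2 + 8 = 14
3→2: 5
3→7→2: 5 + 5 = 10
3→1→5→7→2: 5 + 5 + 4 + 5 = 19
Shortest: 5.

5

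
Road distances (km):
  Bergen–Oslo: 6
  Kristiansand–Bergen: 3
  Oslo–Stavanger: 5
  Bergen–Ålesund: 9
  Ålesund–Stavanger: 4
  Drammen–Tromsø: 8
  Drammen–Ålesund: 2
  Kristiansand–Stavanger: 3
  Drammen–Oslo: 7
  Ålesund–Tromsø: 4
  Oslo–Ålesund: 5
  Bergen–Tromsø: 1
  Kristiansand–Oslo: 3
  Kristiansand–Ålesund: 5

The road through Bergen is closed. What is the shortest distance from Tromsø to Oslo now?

9

A few of the Tromsø→Oslo routes:
Tromsø -> Ålesund -> Kristiansand -> Oslo: 4 + 5 + 3 = 12
Tromsø -> Ålesund -> Stavanger -> Oslo: 4 + 4 + 5 = 13
Tromsø -> Ålesund -> Oslo: 4 + 5 = 9
Tromsø -> Ålesund -> Stavanger -> Kristiansand -> Oslo: 4 + 4 + 3 + 3 = 14
Tromsø -> Ålesund -> Drammen -> Oslo: 4 + 2 + 7 = 13
Shortest: 9 km.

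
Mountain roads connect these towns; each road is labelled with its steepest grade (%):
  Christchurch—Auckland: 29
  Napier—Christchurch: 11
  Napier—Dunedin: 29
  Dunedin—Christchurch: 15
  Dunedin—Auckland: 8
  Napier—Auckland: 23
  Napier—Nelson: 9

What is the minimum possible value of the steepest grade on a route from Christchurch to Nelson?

Paths from Christchurch to Nelson:
Christchurch -> Napier -> Nelson: max(11, 9) = 11
Christchurch -> Dunedin -> Auckland -> Napier -> Nelson: max(15, 8, 23, 9) = 23
Christchurch -> Auckland -> Napier -> Nelson: max(29, 23, 9) = 29
Christchurch -> Auckland -> Dunedin -> Napier -> Nelson: max(29, 8, 29, 9) = 29
Christchurch -> Dunedin -> Napier -> Nelson: max(15, 29, 9) = 29
The minimum achievable maximum is 11%.

11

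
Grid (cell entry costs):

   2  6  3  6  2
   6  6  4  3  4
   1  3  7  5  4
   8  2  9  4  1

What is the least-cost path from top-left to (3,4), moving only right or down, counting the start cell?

Best path: r0c0→r0c1→r0c2→r1c2→r1c3→r1c4→r2c4→r3c4
Cost: 2 + 6 + 3 + 4 + 3 + 4 + 4 + 1 = 27
(Top row then right column would cost 28.)

27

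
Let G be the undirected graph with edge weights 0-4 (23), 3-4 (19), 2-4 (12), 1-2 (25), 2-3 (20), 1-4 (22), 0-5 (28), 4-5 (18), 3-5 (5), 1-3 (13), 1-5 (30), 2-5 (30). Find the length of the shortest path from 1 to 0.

45

Comparing a few candidate routes:
1→2→4→0: 25 + 12 + 23 = 60
1→3→5→0: 13 + 5 + 28 = 46
1→3→5→4→0: 13 + 5 + 18 + 23 = 59
1→4→0: 22 + 23 = 45
1→5→0: 30 + 28 = 58
1→3→4→0: 13 + 19 + 23 = 55
Best route has total 45.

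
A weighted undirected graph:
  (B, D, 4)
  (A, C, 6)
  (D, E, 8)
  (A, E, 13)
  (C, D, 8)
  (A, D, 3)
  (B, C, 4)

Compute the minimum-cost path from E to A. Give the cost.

11

Checking several routes:
E -> D -> A: 8 + 3 = 11
E -> D -> C -> A: 8 + 8 + 6 = 22
E -> A: 13
Shortest: 11.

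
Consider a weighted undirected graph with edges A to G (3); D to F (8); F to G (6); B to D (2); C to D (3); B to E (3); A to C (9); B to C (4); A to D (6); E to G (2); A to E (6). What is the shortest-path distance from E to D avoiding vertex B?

A few of the E→D routes:
E → G → A → D: 2 + 3 + 6 = 11
E → A → D: 6 + 6 = 12
E → G → F → D: 2 + 6 + 8 = 16
The minimum is 11.

11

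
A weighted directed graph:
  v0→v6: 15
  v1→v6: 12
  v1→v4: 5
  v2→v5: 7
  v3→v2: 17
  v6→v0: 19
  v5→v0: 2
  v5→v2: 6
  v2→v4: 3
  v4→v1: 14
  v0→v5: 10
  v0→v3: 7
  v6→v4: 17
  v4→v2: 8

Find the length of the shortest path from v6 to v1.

31

Paths from v6 to v1:
v6-v0-v5-v2-v4-v1: 19 + 10 + 6 + 3 + 14 = 52
v6-v0-v3-v2-v4-v1: 19 + 7 + 17 + 3 + 14 = 60
v6-v4-v1: 17 + 14 = 31
Best route has total 31.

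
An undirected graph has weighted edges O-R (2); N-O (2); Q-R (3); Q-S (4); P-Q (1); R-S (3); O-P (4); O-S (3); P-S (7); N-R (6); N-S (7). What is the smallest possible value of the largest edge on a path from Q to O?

3

Some routes from Q to O:
Q -> S -> R -> O: max(4, 3, 2) = 4
Q -> R -> O: max(3, 2) = 3
Q -> S -> O: max(4, 3) = 4
Q -> R -> S -> O: max(3, 3, 3) = 3
Q -> P -> O: max(1, 4) = 4
The minimum achievable maximum is 3.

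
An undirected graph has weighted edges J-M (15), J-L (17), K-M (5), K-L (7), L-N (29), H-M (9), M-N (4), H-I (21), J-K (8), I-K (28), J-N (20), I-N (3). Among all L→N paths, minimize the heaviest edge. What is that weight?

Comparing a few candidate routes:
L - K - M - N: max(7, 5, 4) = 7
L - J - M - N: max(17, 15, 4) = 17
L - K - J - M - N: max(7, 8, 15, 4) = 15
L - J - K - M - N: max(17, 8, 5, 4) = 17
Best route has worst link 7.

7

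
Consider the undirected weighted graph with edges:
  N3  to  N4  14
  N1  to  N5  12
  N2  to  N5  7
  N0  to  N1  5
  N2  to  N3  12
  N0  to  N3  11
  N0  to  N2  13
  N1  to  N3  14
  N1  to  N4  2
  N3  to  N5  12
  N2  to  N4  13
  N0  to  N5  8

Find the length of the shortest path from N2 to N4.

13

Comparing a few candidate routes:
N2 - N0 - N1 - N4: 13 + 5 + 2 = 20
N2 - N4: 13
N2 - N5 - N1 - N4: 7 + 12 + 2 = 21
Best route has total 13.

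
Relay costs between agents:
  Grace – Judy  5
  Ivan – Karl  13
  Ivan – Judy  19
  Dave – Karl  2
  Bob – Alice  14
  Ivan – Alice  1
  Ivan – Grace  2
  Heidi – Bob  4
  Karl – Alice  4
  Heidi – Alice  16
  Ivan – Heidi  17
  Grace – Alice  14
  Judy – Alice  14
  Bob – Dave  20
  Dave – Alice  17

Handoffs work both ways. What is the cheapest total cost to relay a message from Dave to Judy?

14

Some routes from Dave to Judy:
Dave-Karl-Alice-Ivan-Grace-Judy: 2 + 4 + 1 + 2 + 5 = 14
Dave-Karl-Alice-Judy: 2 + 4 + 14 = 20
Dave-Karl-Alice-Grace-Judy: 2 + 4 + 14 + 5 = 25
Dave-Alice-Ivan-Grace-Judy: 17 + 1 + 2 + 5 = 25
Dave-Karl-Ivan-Grace-Judy: 2 + 13 + 2 + 5 = 22
Shortest: 14.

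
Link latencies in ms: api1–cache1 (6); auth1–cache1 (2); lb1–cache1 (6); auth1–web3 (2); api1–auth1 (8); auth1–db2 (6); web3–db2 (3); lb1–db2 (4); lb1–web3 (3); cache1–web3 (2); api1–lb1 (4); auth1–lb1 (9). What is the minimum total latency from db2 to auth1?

5

Checking several routes:
db2 - auth1: 6
db2 - lb1 - web3 - cache1 - auth1: 4 + 3 + 2 + 2 = 11
db2 - web3 - cache1 - auth1: 3 + 2 + 2 = 7
db2 - lb1 - web3 - auth1: 4 + 3 + 2 = 9
db2 - web3 - auth1: 3 + 2 = 5
Best route has total 5 ms.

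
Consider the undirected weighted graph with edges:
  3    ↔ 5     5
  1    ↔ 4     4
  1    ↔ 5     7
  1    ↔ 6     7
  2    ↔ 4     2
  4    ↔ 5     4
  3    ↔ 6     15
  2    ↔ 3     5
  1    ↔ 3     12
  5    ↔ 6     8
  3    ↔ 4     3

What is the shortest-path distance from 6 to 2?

13

Checking several routes:
6 → 5 → 4 → 2: 8 + 4 + 2 = 14
6 → 5 → 3 → 2: 8 + 5 + 5 = 18
6 → 5 → 3 → 4 → 2: 8 + 5 + 3 + 2 = 18
6 → 1 → 4 → 2: 7 + 4 + 2 = 13
6 → 1 → 4 → 3 → 2: 7 + 4 + 3 + 5 = 19
Shortest: 13.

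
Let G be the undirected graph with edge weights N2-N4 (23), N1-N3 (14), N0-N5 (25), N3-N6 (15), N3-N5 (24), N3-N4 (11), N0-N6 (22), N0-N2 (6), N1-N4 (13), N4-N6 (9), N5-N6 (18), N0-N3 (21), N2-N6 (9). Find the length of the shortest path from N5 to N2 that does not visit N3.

Some routes from N5 to N2 avoiding N3:
N5 - N0 - N6 - N2: 25 + 22 + 9 = 56
N5 - N6 - N4 - N2: 18 + 9 + 23 = 50
N5 - N6 - N2: 18 + 9 = 27
N5 - N6 - N0 - N2: 18 + 22 + 6 = 46
N5 - N0 - N2: 25 + 6 = 31
Shortest: 27.

27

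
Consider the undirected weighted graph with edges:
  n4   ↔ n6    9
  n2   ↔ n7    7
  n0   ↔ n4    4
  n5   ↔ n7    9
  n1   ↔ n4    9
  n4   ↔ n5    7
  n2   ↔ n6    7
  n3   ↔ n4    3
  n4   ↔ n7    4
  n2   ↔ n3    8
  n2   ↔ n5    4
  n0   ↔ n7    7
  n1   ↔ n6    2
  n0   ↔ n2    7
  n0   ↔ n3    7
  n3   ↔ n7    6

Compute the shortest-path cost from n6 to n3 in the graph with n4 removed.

15

A few of the n6→n3 routes:
n6 → n2 → n0 → n7 → n3: 7 + 7 + 7 + 6 = 27
n6 → n2 → n3: 7 + 8 = 15
n6 → n2 → n7 → n3: 7 + 7 + 6 = 20
n6 → n2 → n7 → n0 → n3: 7 + 7 + 7 + 7 = 28
n6 → n2 → n0 → n3: 7 + 7 + 7 = 21
n6 → n2 → n5 → n7 → n3: 7 + 4 + 9 + 6 = 26
Shortest: 15.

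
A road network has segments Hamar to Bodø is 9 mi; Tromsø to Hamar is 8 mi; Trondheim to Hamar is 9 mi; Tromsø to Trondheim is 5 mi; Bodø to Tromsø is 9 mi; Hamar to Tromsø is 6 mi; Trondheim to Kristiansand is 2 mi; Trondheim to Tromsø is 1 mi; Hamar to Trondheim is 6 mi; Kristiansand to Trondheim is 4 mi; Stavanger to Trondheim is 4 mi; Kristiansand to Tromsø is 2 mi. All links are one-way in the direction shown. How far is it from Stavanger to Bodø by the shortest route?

Paths from Stavanger to Bodø:
Stavanger → Trondheim → Hamar → Bodø: 4 + 9 + 9 = 22
Stavanger → Trondheim → Tromsø → Hamar → Bodø: 4 + 1 + 8 + 9 = 22
Stavanger → Trondheim → Kristiansand → Tromsø → Hamar → Bodø: 4 + 2 + 2 + 8 + 9 = 25
Best route has total 22 mi.

22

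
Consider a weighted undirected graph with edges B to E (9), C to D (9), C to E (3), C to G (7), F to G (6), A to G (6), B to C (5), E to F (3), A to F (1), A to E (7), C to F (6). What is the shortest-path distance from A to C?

7

Some routes from A to C:
A→G→C: 6 + 7 = 13
A→F→E→C: 1 + 3 + 3 = 7
A→F→G→C: 1 + 6 + 7 = 14
A→F→C: 1 + 6 = 7
A→E→C: 7 + 3 = 10
Best route has total 7.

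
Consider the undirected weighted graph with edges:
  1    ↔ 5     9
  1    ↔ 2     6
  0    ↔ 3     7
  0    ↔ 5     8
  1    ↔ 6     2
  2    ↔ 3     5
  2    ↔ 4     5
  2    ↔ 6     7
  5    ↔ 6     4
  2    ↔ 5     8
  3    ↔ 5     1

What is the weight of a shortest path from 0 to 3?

7

Checking several routes:
0 - 5 - 2 - 3: 8 + 8 + 5 = 21
0 - 5 - 3: 8 + 1 = 9
0 - 3: 7
0 - 5 - 6 - 2 - 3: 8 + 4 + 7 + 5 = 24
0 - 5 - 6 - 1 - 2 - 3: 8 + 4 + 2 + 6 + 5 = 25
The minimum is 7.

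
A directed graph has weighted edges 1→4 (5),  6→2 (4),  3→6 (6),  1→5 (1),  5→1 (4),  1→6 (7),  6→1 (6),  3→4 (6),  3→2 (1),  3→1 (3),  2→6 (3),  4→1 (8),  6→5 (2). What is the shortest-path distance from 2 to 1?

Paths from 2 to 1:
2 -> 6 -> 1: 3 + 6 = 9
2 -> 6 -> 5 -> 1: 3 + 2 + 4 = 9
The minimum is 9.

9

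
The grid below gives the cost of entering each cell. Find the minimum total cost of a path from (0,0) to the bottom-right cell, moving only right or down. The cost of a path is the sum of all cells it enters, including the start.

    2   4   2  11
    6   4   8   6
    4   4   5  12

31

One optimal route is [0,0] -> [0,1] -> [1,1] -> [2,1] -> [2,2] -> [2,3].
Its cost is 2 + 4 + 4 + 4 + 5 + 12 = 31.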